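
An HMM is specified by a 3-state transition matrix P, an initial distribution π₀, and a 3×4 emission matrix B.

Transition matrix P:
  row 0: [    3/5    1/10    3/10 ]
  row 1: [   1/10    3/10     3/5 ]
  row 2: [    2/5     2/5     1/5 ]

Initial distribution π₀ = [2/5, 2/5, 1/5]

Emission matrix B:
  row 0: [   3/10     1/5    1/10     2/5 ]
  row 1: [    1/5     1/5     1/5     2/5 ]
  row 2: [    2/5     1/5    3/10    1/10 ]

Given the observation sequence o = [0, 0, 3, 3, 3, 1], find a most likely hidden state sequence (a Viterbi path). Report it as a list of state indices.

t=0: δ = [1.200e-01, 8.000e-02, 8.000e-02]  (obs o_0=0)
t=1: δ = [2.160e-02, 6.400e-03, 1.920e-02]  ψ = [0, 2, 1]  (obs o_1=0)
t=2: δ = [5.184e-03, 3.072e-03, 6.480e-04]  ψ = [0, 2, 0]  (obs o_2=3)
t=3: δ = [1.244e-03, 3.686e-04, 1.843e-04]  ψ = [0, 1, 1]  (obs o_3=3)
t=4: δ = [2.986e-04, 4.977e-05, 3.732e-05]  ψ = [0, 0, 0]  (obs o_4=3)
t=5: δ = [3.583e-05, 5.972e-06, 1.792e-05]  ψ = [0, 0, 0]  (obs o_5=1)
backtrack: best end state = 0; path = [0, 0, 0, 0, 0, 0]

path = [0, 0, 0, 0, 0, 0]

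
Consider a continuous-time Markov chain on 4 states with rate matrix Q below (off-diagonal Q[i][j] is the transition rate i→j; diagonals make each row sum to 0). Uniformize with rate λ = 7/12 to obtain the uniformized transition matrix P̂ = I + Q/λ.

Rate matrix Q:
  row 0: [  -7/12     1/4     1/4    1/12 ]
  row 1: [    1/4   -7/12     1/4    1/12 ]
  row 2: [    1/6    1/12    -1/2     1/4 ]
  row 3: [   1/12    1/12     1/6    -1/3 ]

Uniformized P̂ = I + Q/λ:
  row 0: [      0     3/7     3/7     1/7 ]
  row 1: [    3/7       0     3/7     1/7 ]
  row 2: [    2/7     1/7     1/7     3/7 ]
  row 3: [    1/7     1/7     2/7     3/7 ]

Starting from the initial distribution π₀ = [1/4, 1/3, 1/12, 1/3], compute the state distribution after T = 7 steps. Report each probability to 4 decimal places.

t=0: π = [0.2500, 0.3333, 0.0833, 0.3333]
t=1: π = [0.2143, 0.1667, 0.3571, 0.2619]
t=2: π = [0.2109, 0.1803, 0.2891, 0.3197]
t=3: π = [0.2055, 0.1774, 0.3003, 0.3168]
t=4: π = [0.2071, 0.1762, 0.2975, 0.3192]
t=5: π = [0.2061, 0.1768, 0.2980, 0.3191]
t=6: π = [0.2065, 0.1765, 0.2979, 0.3191]
t=7: π = [0.2063, 0.1766, 0.2979, 0.3191]

π = [0.2063, 0.1766, 0.2979, 0.3191]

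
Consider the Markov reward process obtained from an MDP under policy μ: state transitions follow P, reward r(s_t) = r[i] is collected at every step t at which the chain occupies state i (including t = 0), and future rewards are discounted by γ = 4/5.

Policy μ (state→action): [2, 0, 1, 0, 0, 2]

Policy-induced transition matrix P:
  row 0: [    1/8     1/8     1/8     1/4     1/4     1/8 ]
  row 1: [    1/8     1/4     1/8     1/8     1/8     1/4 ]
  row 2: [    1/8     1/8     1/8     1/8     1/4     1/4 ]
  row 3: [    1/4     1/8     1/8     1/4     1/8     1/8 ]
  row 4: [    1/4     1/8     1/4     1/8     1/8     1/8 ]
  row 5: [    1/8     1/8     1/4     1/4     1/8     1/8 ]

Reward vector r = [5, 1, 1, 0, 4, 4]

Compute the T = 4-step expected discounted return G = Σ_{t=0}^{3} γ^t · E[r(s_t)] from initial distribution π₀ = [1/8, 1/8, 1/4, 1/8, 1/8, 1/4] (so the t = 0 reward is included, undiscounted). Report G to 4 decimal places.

G = 7.3325

t=0: π = [0.1250, 0.1250, 0.2500, 0.1250, 0.1250, 0.2500], E[r] = 2.5000, γ^t·E[r] = 2.500000, running G = 2.500000
t=1: π = [0.1563, 0.1406, 0.1719, 0.1875, 0.1719, 0.1719], E[r] = 2.4688, γ^t·E[r] = 1.975000, running G = 4.475000
t=2: π = [0.1699, 0.1426, 0.1680, 0.1895, 0.1660, 0.1641], E[r] = 2.4805, γ^t·E[r] = 1.587500, running G = 6.062500
t=3: π = [0.1694, 0.1428, 0.1663, 0.1904, 0.1672, 0.1638], E[r] = 2.4805, γ^t·E[r] = 1.270000, running G = 7.332500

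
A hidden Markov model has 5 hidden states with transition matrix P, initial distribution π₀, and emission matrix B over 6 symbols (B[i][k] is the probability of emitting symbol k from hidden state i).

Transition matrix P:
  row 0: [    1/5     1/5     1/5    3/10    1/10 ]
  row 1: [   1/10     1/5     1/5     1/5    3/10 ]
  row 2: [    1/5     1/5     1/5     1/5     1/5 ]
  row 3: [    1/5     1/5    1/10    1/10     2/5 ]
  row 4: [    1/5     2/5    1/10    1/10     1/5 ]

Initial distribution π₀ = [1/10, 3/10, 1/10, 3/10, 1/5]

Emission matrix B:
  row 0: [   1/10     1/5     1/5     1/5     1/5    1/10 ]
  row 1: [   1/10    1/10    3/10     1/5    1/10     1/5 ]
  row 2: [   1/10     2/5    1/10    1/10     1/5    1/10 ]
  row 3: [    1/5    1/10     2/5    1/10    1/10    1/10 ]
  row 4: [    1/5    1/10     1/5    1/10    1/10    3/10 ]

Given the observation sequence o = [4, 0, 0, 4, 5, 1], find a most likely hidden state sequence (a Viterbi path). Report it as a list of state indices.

t=0: δ = [2.000e-02, 3.000e-02, 2.000e-02, 3.000e-02, 2.000e-02]  (obs o_0=4)
t=1: δ = [6.000e-04, 8.000e-04, 6.000e-04, 1.200e-03, 2.400e-03]  ψ = [3, 4, 1, 0, 3]  (obs o_1=0)
t=2: δ = [4.800e-05, 9.600e-05, 2.400e-05, 4.800e-05, 9.600e-05]  ψ = [4, 4, 4, 4, 3]  (obs o_2=0)
t=3: δ = [3.840e-06, 3.840e-06, 3.840e-06, 1.920e-06, 2.880e-06]  ψ = [4, 4, 1, 1, 1]  (obs o_3=4)
t=4: δ = [7.680e-08, 2.304e-07, 7.680e-08, 1.152e-07, 3.456e-07]  ψ = [0, 4, 0, 0, 1]  (obs o_4=5)
t=5: δ = [1.382e-08, 1.382e-08, 1.843e-08, 4.608e-09, 6.912e-09]  ψ = [4, 4, 1, 1, 1]  (obs o_5=1)
backtrack: best end state = 2; path = [3, 4, 1, 4, 1, 2]

path = [3, 4, 1, 4, 1, 2]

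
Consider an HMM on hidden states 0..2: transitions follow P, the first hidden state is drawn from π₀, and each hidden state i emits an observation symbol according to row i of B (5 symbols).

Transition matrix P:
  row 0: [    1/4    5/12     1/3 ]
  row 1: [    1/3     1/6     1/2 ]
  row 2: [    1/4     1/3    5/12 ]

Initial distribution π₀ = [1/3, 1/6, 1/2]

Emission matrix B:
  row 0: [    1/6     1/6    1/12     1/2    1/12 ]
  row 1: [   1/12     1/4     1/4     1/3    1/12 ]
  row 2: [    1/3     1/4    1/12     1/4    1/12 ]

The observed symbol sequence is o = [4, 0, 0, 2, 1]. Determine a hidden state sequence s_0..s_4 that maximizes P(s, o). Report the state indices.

t=0: δ = [2.778e-02, 1.389e-02, 4.167e-02]  (obs o_0=4)
t=1: δ = [1.736e-03, 1.157e-03, 5.787e-03]  ψ = [2, 2, 2]  (obs o_1=0)
t=2: δ = [2.411e-04, 1.608e-04, 8.038e-04]  ψ = [2, 2, 2]  (obs o_2=0)
t=3: δ = [1.674e-05, 6.698e-05, 2.791e-05]  ψ = [2, 2, 2]  (obs o_3=2)
t=4: δ = [3.721e-06, 2.791e-06, 8.372e-06]  ψ = [1, 1, 1]  (obs o_4=1)
backtrack: best end state = 2; path = [2, 2, 2, 1, 2]

path = [2, 2, 2, 1, 2]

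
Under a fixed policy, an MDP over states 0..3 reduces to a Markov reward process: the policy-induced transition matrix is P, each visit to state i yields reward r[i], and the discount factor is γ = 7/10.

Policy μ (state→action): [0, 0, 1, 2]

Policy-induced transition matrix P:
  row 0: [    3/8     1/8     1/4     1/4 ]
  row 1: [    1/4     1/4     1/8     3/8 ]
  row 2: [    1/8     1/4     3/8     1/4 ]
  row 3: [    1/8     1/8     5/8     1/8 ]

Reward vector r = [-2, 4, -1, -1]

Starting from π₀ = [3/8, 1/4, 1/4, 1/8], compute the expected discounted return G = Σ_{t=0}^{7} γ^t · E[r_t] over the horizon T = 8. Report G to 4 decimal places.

G = -0.7001

t=0: π = [0.3750, 0.2500, 0.2500, 0.1250], E[r] = -0.1250, γ^t·E[r] = -0.125000, running G = -0.125000
t=1: π = [0.2500, 0.1875, 0.2969, 0.2656], E[r] = -0.3125, γ^t·E[r] = -0.218750, running G = -0.343750
t=2: π = [0.2109, 0.1855, 0.3633, 0.2402], E[r] = -0.2832, γ^t·E[r] = -0.138770, running G = -0.482520
t=3: π = [0.2009, 0.1936, 0.3623, 0.2432], E[r] = -0.2329, γ^t·E[r] = -0.079888, running G = -0.562408
t=4: π = [0.1994, 0.1945, 0.3623, 0.2438], E[r] = -0.2270, γ^t·E[r] = -0.054500, running G = -0.616908
t=5: π = [0.1992, 0.1946, 0.3624, 0.2438], E[r] = -0.2262, γ^t·E[r] = -0.038016, running G = -0.654924
t=6: π = [0.1991, 0.1946, 0.3624, 0.2438], E[r] = -0.2260, γ^t·E[r] = -0.026588, running G = -0.681512
t=7: π = [0.1991, 0.1946, 0.3624, 0.2438], E[r] = -0.2260, γ^t·E[r] = -0.018609, running G = -0.700121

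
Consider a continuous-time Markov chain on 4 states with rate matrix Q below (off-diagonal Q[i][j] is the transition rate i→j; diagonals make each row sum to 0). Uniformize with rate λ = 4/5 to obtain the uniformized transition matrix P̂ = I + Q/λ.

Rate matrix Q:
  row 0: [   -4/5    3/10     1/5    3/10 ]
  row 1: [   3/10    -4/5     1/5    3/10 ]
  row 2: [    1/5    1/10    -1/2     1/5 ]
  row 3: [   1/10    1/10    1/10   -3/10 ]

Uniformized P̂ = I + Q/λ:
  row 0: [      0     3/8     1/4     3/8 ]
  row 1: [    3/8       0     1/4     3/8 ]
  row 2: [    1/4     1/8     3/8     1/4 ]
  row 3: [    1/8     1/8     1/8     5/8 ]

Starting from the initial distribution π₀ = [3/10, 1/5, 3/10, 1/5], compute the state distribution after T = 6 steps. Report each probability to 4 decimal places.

t=0: π = [0.3000, 0.2000, 0.3000, 0.2000]
t=1: π = [0.1750, 0.1750, 0.2625, 0.3875]
t=2: π = [0.1797, 0.1469, 0.2344, 0.4391]
t=3: π = [0.1686, 0.1516, 0.2244, 0.4555]
t=4: π = [0.1699, 0.1482, 0.2211, 0.4608]
t=5: π = [0.1685, 0.1489, 0.2200, 0.4626]
t=6: π = [0.1687, 0.1485, 0.2197, 0.4631]

π = [0.1687, 0.1485, 0.2197, 0.4631]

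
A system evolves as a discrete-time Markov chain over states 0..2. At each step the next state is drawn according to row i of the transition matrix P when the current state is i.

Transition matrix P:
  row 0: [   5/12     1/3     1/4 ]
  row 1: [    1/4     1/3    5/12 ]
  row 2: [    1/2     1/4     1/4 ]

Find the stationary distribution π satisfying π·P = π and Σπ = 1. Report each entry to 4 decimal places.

Balance equations π_j = Σ_i π_i·P[i][j]:
  π_0 = 5/12·π_0 + 1/4·π_1 + 1/2·π_2
  π_1 = 1/3·π_0 + 1/3·π_1 + 1/4·π_2
  normalize: π_0 + π_1 + π_2 = 1
Solving the linear system gives exactly π = [57/146, 45/146, 22/73].

π = [0.3904, 0.3082, 0.3014]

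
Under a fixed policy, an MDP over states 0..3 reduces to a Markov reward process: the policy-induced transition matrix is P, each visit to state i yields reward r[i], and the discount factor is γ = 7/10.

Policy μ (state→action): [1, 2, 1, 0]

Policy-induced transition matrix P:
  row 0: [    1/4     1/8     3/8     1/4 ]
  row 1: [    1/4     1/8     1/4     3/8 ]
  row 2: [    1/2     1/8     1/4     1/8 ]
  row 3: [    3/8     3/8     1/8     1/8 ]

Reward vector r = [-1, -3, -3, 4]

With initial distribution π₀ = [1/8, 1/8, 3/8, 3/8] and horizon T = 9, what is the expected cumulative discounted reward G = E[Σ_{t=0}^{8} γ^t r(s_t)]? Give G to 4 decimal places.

G = -2.0429

t=0: π = [0.1250, 0.1250, 0.3750, 0.3750], E[r] = -0.1250, γ^t·E[r] = -0.125000, running G = -0.125000
t=1: π = [0.3906, 0.2188, 0.2188, 0.1719], E[r] = -1.0156, γ^t·E[r] = -0.710938, running G = -0.835938
t=2: π = [0.3262, 0.1680, 0.2773, 0.2285], E[r] = -0.7480, γ^t·E[r] = -0.366543, running G = -1.202480
t=3: π = [0.3479, 0.1821, 0.2622, 0.2078], E[r] = -0.8499, γ^t·E[r] = -0.291500, running G = -1.493980
t=4: π = [0.3415, 0.1769, 0.2675, 0.2140], E[r] = -0.8188, γ^t·E[r] = -0.196598, running G = -1.690578
t=5: π = [0.3436, 0.1785, 0.2659, 0.2119], E[r] = -0.8293, γ^t·E[r] = -0.139373, running G = -1.829952
t=6: π = [0.3430, 0.1780, 0.2665, 0.2126], E[r] = -0.8260, γ^t·E[r] = -0.097177, running G = -1.927128
t=7: π = [0.3432, 0.1781, 0.2663, 0.2124], E[r] = -0.8271, γ^t·E[r] = -0.068111, running G = -1.995240
t=8: π = [0.3431, 0.1781, 0.2664, 0.2124], E[r] = -0.8267, γ^t·E[r] = -0.047658, running G = -2.042898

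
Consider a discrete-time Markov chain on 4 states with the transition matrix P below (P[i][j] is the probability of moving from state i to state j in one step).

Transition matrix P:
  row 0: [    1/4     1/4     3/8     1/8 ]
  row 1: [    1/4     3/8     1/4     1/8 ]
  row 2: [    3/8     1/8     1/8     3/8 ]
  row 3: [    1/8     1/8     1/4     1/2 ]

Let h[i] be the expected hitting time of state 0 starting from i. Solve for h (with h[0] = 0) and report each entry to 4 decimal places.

First-step conditioning: h[0] = 0; for i ≠ 0, h[i] = 1 + Σ_k P[i][k]·h[k].
  h[1] = 1 + 3/8·h[1] + 1/4·h[2] + 1/8·h[3]
  h[2] = 1 + 1/8·h[1] + 1/8·h[2] + 3/8·h[3]
  h[3] = 1 + 1/8·h[1] + 1/4·h[2] + 1/2·h[3]
Solving the 3×3 linear system over states ≠ 0 gives exactly h = [0, 120/29, 112/29, 144/29] (h[0] = 0 is the target).

h = [0.0000, 4.1379, 3.8621, 4.9655]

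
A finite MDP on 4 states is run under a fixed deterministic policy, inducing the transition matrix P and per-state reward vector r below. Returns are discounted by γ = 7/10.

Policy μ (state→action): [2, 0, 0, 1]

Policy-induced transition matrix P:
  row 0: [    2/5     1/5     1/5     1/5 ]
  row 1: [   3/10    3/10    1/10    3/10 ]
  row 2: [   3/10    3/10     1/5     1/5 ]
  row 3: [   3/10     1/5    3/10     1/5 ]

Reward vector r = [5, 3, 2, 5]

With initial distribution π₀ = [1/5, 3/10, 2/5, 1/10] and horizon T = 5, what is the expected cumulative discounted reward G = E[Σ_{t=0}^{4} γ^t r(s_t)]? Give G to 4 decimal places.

t=0: π = [0.2000, 0.3000, 0.4000, 0.1000], E[r] = 3.2000, γ^t·E[r] = 3.200000, running G = 3.200000
t=1: π = [0.3200, 0.2700, 0.1800, 0.2300], E[r] = 3.9200, γ^t·E[r] = 2.744000, running G = 5.944000
t=2: π = [0.3320, 0.2450, 0.1960, 0.2270], E[r] = 3.9220, γ^t·E[r] = 1.921780, running G = 7.865780
t=3: π = [0.3332, 0.2441, 0.1982, 0.2245], E[r] = 3.9172, γ^t·E[r] = 1.343600, running G = 9.209380
t=4: π = [0.3333, 0.2442, 0.1980, 0.2244], E[r] = 3.9174, γ^t·E[r] = 0.940573, running G = 10.149952

G = 10.1500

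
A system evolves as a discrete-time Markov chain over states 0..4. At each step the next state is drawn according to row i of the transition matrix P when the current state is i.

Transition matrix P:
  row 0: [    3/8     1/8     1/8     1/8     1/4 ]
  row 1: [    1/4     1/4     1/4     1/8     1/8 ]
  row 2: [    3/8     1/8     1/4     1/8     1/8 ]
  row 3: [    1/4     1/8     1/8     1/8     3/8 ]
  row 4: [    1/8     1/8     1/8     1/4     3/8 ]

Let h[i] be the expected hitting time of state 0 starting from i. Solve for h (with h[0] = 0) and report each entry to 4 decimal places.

h = [0.0000, 4.0274, 3.5239, 4.2900, 4.8263]

First-step conditioning: h[0] = 0; for i ≠ 0, h[i] = 1 + Σ_k P[i][k]·h[k].
  h[1] = 1 + 1/4·h[1] + 1/4·h[2] + 1/8·h[3] + 1/8·h[4]
  h[2] = 1 + 1/8·h[1] + 1/4·h[2] + 1/8·h[3] + 1/8·h[4]
  h[3] = 1 + 1/8·h[1] + 1/8·h[2] + 1/8·h[3] + 3/8·h[4]
  h[4] = 1 + 1/8·h[1] + 1/8·h[2] + 1/4·h[3] + 3/8·h[4]
Solving the 4×4 linear system over states ≠ 0 gives exactly h = [0, 2944/731, 2576/731, 3136/731, 3528/731] (h[0] = 0 is the target).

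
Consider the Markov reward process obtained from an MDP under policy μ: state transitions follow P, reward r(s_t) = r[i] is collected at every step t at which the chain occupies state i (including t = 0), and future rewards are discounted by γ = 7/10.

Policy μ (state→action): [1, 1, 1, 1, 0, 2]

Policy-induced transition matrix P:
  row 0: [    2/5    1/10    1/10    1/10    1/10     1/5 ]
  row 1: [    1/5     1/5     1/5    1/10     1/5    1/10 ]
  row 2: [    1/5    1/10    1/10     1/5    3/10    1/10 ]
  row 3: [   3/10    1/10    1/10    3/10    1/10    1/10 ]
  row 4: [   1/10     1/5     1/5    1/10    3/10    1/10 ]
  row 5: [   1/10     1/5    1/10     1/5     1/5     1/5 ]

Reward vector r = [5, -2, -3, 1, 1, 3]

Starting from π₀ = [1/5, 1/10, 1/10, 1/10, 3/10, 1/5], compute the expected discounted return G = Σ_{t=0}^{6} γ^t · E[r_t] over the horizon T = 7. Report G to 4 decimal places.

t=0: π = [0.2000, 0.1000, 0.1000, 0.1000, 0.3000, 0.2000], E[r] = 1.5000, γ^t·E[r] = 1.500000, running G = 1.500000
t=1: π = [0.2000, 0.1600, 0.1400, 0.1500, 0.2100, 0.1400], E[r] = 1.0400, γ^t·E[r] = 0.728000, running G = 2.228000
t=2: π = [0.2200, 0.1510, 0.1370, 0.1580, 0.2000, 0.1340], E[r] = 1.1470, γ^t·E[r] = 0.562030, running G = 2.790030
t=3: π = [0.2264, 0.1485, 0.1351, 0.1587, 0.1959, 0.1354], E[r] = 1.1905, γ^t·E[r] = 0.408342, running G = 3.198372
t=4: π = [0.2280, 0.1480, 0.1344, 0.1588, 0.1946, 0.1362], E[r] = 1.2027, γ^t·E[r] = 0.288778, running G = 3.487149
t=5: π = [0.2284, 0.1479, 0.1343, 0.1588, 0.1942, 0.1364], E[r] = 1.2058, γ^t·E[r] = 0.202661, running G = 3.689810
t=6: π = [0.2285, 0.1479, 0.1342, 0.1588, 0.1941, 0.1365], E[r] = 1.2066, γ^t·E[r] = 0.141951, running G = 3.831761

G = 3.8318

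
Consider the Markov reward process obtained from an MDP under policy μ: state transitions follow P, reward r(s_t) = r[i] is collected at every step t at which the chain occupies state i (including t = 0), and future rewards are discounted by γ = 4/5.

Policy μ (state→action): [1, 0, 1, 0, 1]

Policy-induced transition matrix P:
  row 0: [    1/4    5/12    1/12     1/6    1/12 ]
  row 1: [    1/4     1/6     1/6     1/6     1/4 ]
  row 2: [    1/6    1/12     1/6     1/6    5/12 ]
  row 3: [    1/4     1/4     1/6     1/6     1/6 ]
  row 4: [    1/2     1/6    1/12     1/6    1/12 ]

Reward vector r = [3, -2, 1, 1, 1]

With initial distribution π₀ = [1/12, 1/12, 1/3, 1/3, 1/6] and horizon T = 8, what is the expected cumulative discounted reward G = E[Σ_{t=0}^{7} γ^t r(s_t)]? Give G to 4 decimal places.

t=0: π = [0.0833, 0.0833, 0.3333, 0.3333, 0.1667], E[r] = 0.9167, γ^t·E[r] = 0.916667, running G = 0.916667
t=1: π = [0.2639, 0.1875, 0.1458, 0.1667, 0.2361], E[r] = 0.9653, γ^t·E[r] = 0.772222, running G = 1.688889
t=2: π = [0.2969, 0.2344, 0.1250, 0.1667, 0.1771], E[r] = 0.8906, γ^t·E[r] = 0.570000, running G = 2.258889
t=3: π = [0.2839, 0.2444, 0.1272, 0.1667, 0.1780], E[r] = 0.8346, γ^t·E[r] = 0.427333, running G = 2.686222
t=4: π = [0.2839, 0.2409, 0.1282, 0.1667, 0.1803], E[r] = 0.8450, γ^t·E[r] = 0.346119, running G = 3.032341
t=5: π = [0.2844, 0.2408, 0.1280, 0.1667, 0.1801], E[r] = 0.8463, γ^t·E[r] = 0.277305, running G = 3.309645
t=6: π = [0.2844, 0.2410, 0.1280, 0.1667, 0.1800], E[r] = 0.8457, γ^t·E[r] = 0.221708, running G = 3.531353
t=7: π = [0.2843, 0.2410, 0.1280, 0.1667, 0.1800], E[r] = 0.8457, γ^t·E[r] = 0.177364, running G = 3.708717

G = 3.7087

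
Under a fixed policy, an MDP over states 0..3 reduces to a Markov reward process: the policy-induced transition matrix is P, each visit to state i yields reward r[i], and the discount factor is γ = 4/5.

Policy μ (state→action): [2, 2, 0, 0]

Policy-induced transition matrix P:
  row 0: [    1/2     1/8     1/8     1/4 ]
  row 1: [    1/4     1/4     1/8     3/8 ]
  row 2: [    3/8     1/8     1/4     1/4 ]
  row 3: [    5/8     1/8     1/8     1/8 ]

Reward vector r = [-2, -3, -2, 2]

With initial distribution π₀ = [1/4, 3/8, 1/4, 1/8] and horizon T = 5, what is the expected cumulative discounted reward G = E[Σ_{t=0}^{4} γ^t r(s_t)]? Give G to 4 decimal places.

G = -4.5773

t=0: π = [0.2500, 0.3750, 0.2500, 0.1250], E[r] = -1.8750, γ^t·E[r] = -1.875000, running G = -1.875000
t=1: π = [0.3906, 0.1719, 0.1563, 0.2813], E[r] = -1.0469, γ^t·E[r] = -0.837500, running G = -2.712500
t=2: π = [0.4727, 0.1465, 0.1445, 0.2363], E[r] = -1.2012, γ^t·E[r] = -0.768750, running G = -3.481250
t=3: π = [0.4749, 0.1433, 0.1431, 0.2388], E[r] = -1.1882, γ^t·E[r] = -0.608375, running G = -4.089625
t=4: π = [0.4761, 0.1429, 0.1429, 0.2381], E[r] = -1.1906, γ^t·E[r] = -0.487688, running G = -4.577313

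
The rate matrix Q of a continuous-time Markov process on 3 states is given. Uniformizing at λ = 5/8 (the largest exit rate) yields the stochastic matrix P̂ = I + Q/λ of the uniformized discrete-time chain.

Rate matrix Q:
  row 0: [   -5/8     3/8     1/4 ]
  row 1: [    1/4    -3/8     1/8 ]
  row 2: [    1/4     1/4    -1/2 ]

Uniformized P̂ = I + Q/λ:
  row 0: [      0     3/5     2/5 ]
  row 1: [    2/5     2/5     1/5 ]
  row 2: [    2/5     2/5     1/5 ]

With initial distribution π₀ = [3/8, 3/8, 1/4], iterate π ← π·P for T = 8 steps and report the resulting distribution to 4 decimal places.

π = [0.2858, 0.4571, 0.2571]

t=0: π = [0.3750, 0.3750, 0.2500]
t=1: π = [0.2500, 0.4750, 0.2750]
t=2: π = [0.3000, 0.4500, 0.2500]
t=3: π = [0.2800, 0.4600, 0.2600]
t=4: π = [0.2880, 0.4560, 0.2560]
t=5: π = [0.2848, 0.4576, 0.2576]
t=6: π = [0.2861, 0.4570, 0.2570]
t=7: π = [0.2856, 0.4572, 0.2572]
t=8: π = [0.2858, 0.4571, 0.2571]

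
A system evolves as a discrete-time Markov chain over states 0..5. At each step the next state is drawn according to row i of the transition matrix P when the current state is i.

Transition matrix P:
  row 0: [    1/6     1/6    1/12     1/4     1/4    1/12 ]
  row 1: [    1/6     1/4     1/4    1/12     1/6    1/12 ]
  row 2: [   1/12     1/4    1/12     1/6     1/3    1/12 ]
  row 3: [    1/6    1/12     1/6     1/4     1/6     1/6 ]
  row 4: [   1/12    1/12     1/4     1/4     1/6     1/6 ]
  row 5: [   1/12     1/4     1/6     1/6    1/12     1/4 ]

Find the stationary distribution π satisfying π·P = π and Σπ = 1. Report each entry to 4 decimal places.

π = [0.1245, 0.1748, 0.1727, 0.1949, 0.1942, 0.1389]

Balance equations π_j = Σ_i π_i·P[i][j]:
  π_0 = 1/6·π_0 + 1/6·π_1 + 1/12·π_2 + 1/6·π_3 + 1/12·π_4 + 1/12·π_5
  π_1 = 1/6·π_0 + 1/4·π_1 + 1/4·π_2 + 1/12·π_3 + 1/12·π_4 + 1/4·π_5
  π_2 = 1/12·π_0 + 1/4·π_1 + 1/12·π_2 + 1/6·π_3 + 1/4·π_4 + 1/6·π_5
  π_3 = 1/4·π_0 + 1/12·π_1 + 1/6·π_2 + 1/4·π_3 + 1/4·π_4 + 1/6·π_5
  π_4 = 1/4·π_0 + 1/6·π_1 + 1/3·π_2 + 1/6·π_3 + 1/6·π_4 + 1/12·π_5
  normalize: π_0 + π_1 + π_2 + π_3 + π_4 + π_5 = 1
Solving the linear system gives exactly π = [25233/202649, 35416/202649, 34988/202649, 39498/202649, 39363/202649, 28151/202649].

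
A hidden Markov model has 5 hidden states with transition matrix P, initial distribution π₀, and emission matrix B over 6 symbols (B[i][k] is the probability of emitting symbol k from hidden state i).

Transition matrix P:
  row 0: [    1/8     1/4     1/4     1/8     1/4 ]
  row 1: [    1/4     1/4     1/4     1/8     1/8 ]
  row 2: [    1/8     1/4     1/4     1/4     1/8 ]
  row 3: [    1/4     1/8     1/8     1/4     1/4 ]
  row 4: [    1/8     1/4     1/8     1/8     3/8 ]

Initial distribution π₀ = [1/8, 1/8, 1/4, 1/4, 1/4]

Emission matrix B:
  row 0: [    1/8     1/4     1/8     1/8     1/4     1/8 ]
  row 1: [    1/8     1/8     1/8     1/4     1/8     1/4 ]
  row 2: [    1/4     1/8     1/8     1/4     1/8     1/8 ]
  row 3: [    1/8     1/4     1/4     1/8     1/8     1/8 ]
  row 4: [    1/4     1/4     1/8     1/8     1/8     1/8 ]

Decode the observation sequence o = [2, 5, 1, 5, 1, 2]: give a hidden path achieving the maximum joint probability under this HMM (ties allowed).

path = [3, 4, 4, 4, 4, 4]

t=0: δ = [1.562e-02, 1.562e-02, 3.125e-02, 6.250e-02, 3.125e-02]  (obs o_0=2)
t=1: δ = [1.953e-03, 1.953e-03, 9.766e-04, 1.953e-03, 1.953e-03]  ψ = [3, 2, 2, 3, 3]  (obs o_1=5)
t=2: δ = [1.221e-04, 6.104e-05, 6.104e-05, 1.221e-04, 1.831e-04]  ψ = [1, 0, 0, 3, 4]  (obs o_2=1)
t=3: δ = [3.815e-06, 1.144e-05, 3.815e-06, 3.815e-06, 8.583e-06]  ψ = [3, 4, 0, 3, 4]  (obs o_3=5)
t=4: δ = [7.153e-07, 3.576e-07, 3.576e-07, 3.576e-07, 8.047e-07]  ψ = [1, 1, 1, 1, 4]  (obs o_4=1)
t=5: δ = [1.257e-08, 2.515e-08, 2.235e-08, 2.515e-08, 3.772e-08]  ψ = [4, 4, 0, 4, 4]  (obs o_5=2)
backtrack: best end state = 4; path = [3, 4, 4, 4, 4, 4]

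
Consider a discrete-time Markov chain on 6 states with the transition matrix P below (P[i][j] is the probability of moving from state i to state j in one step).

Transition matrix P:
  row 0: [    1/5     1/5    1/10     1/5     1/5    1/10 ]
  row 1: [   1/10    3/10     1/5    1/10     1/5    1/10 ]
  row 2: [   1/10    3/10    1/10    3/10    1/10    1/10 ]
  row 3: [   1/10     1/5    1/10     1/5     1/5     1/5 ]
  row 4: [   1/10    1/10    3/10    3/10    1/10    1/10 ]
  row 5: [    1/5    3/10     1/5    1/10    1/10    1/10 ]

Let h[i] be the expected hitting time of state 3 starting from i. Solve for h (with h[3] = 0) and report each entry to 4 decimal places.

h = [5.0288, 5.5438, 4.6350, 0.0000, 4.4532, 5.6013]

First-step conditioning: h[3] = 0; for i ≠ 3, h[i] = 1 + Σ_k P[i][k]·h[k].
  h[0] = 1 + 1/5·h[0] + 1/5·h[1] + 1/10·h[2] + 1/5·h[4] + 1/10·h[5]
  h[1] = 1 + 1/10·h[0] + 3/10·h[1] + 1/5·h[2] + 1/5·h[4] + 1/10·h[5]
  h[2] = 1 + 1/10·h[0] + 3/10·h[1] + 1/10·h[2] + 1/10·h[4] + 1/10·h[5]
  h[4] = 1 + 1/10·h[0] + 1/10·h[1] + 3/10·h[2] + 1/10·h[4] + 1/10·h[5]
  h[5] = 1 + 1/5·h[0] + 3/10·h[1] + 1/5·h[2] + 1/10·h[4] + 1/10·h[5]
Solving the 5×5 linear system over states ≠ 3 gives exactly h = [16600/3301, 18300/3301, 15300/3301, 0, 14700/3301, 18490/3301] (h[3] = 0 is the target).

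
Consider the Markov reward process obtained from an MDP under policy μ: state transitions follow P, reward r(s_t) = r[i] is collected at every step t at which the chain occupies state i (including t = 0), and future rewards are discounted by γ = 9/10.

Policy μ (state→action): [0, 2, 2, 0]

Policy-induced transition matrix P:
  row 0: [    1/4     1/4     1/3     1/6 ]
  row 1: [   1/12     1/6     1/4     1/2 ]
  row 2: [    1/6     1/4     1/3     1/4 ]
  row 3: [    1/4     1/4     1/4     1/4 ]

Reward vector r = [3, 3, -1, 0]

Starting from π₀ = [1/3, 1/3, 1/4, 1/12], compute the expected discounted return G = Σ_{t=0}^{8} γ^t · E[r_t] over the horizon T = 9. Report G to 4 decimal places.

t=0: π = [0.3333, 0.3333, 0.2500, 0.0833], E[r] = 1.7500, γ^t·E[r] = 1.750000, running G = 1.750000
t=1: π = [0.1736, 0.2222, 0.2986, 0.3056], E[r] = 0.8889, γ^t·E[r] = 0.800000, running G = 2.550000
t=2: π = [0.1881, 0.2315, 0.2894, 0.2911], E[r] = 0.9693, γ^t·E[r] = 0.785156, running G = 3.335156
t=3: π = [0.1873, 0.2307, 0.2898, 0.2922], E[r] = 0.9643, γ^t·E[r] = 0.702949, running G = 4.038105
t=4: π = [0.1874, 0.2308, 0.2898, 0.2921], E[r] = 0.9648, γ^t·E[r] = 0.632981, running G = 4.671087
t=5: π = [0.1874, 0.2308, 0.2898, 0.2921], E[r] = 0.9647, γ^t·E[r] = 0.569656, running G = 5.240742
t=6: π = [0.1874, 0.2308, 0.2898, 0.2921], E[r] = 0.9647, γ^t·E[r] = 0.512692, running G = 5.753434
t=7: π = [0.1874, 0.2308, 0.2898, 0.2921], E[r] = 0.9647, γ^t·E[r] = 0.461422, running G = 6.214856
t=8: π = [0.1874, 0.2308, 0.2898, 0.2921], E[r] = 0.9647, γ^t·E[r] = 0.415280, running G = 6.630136

G = 6.6301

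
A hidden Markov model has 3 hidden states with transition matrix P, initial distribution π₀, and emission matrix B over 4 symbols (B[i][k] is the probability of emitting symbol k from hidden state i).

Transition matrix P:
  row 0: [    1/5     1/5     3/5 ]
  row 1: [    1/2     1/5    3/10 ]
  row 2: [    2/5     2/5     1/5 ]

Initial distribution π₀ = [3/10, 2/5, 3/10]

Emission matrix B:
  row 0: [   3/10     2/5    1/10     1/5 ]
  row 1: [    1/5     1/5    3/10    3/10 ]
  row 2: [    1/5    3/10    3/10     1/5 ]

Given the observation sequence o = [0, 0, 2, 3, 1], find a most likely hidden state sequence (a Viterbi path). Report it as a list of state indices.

path = [1, 0, 2, 1, 0]

t=0: δ = [9.000e-02, 8.000e-02, 6.000e-02]  (obs o_0=0)
t=1: δ = [1.200e-02, 4.800e-03, 1.080e-02]  ψ = [1, 2, 0]  (obs o_1=0)
t=2: δ = [4.320e-04, 1.296e-03, 2.160e-03]  ψ = [2, 2, 0]  (obs o_2=2)
t=3: δ = [1.728e-04, 2.592e-04, 8.640e-05]  ψ = [2, 2, 2]  (obs o_3=3)
t=4: δ = [5.184e-05, 1.037e-05, 3.110e-05]  ψ = [1, 1, 0]  (obs o_4=1)
backtrack: best end state = 0; path = [1, 0, 2, 1, 0]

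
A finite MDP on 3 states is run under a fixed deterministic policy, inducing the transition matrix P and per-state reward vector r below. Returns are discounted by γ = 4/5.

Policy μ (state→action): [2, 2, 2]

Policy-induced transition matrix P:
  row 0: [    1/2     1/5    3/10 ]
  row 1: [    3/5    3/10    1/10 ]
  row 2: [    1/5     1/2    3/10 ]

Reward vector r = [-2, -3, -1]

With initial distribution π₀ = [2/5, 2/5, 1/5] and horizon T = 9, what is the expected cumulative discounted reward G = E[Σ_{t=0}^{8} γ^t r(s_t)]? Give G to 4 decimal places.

t=0: π = [0.4000, 0.4000, 0.2000], E[r] = -2.2000, γ^t·E[r] = -2.200000, running G = -2.200000
t=1: π = [0.4800, 0.3000, 0.2200], E[r] = -2.0800, γ^t·E[r] = -1.664000, running G = -3.864000
t=2: π = [0.4640, 0.2960, 0.2400], E[r] = -2.0560, γ^t·E[r] = -1.315840, running G = -5.179840
t=3: π = [0.4576, 0.3016, 0.2408], E[r] = -2.0608, γ^t·E[r] = -1.055130, running G = -6.234970
t=4: π = [0.4579, 0.3024, 0.2397], E[r] = -2.0627, γ^t·E[r] = -0.844890, running G = -7.079860
t=5: π = [0.4583, 0.3021, 0.2395], E[r] = -2.0626, γ^t·E[r] = -0.675881, running G = -7.755740
t=6: π = [0.4584, 0.3021, 0.2396], E[r] = -2.0625, γ^t·E[r] = -0.540672, running G = -8.296412
t=7: π = [0.4583, 0.3021, 0.2396], E[r] = -2.0625, γ^t·E[r] = -0.432536, running G = -8.728948
t=8: π = [0.4583, 0.3021, 0.2396], E[r] = -2.0625, γ^t·E[r] = -0.346030, running G = -9.074978

G = -9.0750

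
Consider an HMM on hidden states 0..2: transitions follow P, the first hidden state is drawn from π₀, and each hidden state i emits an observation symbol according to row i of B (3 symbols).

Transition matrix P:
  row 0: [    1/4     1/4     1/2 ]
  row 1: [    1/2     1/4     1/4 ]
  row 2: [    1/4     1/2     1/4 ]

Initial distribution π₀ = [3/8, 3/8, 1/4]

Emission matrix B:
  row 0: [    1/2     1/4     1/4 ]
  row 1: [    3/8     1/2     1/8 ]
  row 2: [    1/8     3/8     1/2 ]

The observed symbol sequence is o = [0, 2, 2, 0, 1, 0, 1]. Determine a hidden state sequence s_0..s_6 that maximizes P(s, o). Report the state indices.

path = [0, 2, 2, 1, 1, 0, 2]

t=0: δ = [1.875e-01, 1.406e-01, 3.125e-02]  (obs o_0=0)
t=1: δ = [1.758e-02, 5.859e-03, 4.688e-02]  ψ = [1, 0, 0]  (obs o_1=2)
t=2: δ = [2.930e-03, 2.930e-03, 5.859e-03]  ψ = [2, 2, 2]  (obs o_2=2)
t=3: δ = [7.324e-04, 1.099e-03, 1.831e-04]  ψ = [1, 2, 0]  (obs o_3=0)
t=4: δ = [1.373e-04, 1.373e-04, 1.373e-04]  ψ = [1, 1, 0]  (obs o_4=1)
t=5: δ = [3.433e-05, 2.575e-05, 8.583e-06]  ψ = [1, 2, 0]  (obs o_5=0)
t=6: δ = [3.219e-06, 4.292e-06, 6.437e-06]  ψ = [1, 0, 0]  (obs o_6=1)
backtrack: best end state = 2; path = [0, 2, 2, 1, 1, 0, 2]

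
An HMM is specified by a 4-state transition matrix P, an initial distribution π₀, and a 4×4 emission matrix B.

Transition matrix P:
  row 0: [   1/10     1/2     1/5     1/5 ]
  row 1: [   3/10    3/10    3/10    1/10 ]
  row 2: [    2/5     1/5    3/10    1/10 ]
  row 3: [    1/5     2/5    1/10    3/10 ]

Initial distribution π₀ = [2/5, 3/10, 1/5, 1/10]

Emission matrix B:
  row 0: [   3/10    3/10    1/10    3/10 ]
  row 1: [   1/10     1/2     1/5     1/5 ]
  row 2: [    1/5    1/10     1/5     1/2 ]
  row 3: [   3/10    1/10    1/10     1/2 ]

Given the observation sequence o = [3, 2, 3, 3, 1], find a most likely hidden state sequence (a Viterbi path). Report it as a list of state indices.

path = [0, 1, 2, 0, 1]

t=0: δ = [1.200e-01, 6.000e-02, 1.000e-01, 5.000e-02]  (obs o_0=3)
t=1: δ = [4.000e-03, 1.200e-02, 6.000e-03, 2.400e-03]  ψ = [2, 0, 2, 0]  (obs o_1=2)
t=2: δ = [1.080e-03, 7.200e-04, 1.800e-03, 6.000e-04]  ψ = [1, 1, 1, 1]  (obs o_2=3)
t=3: δ = [2.160e-04, 1.080e-04, 2.700e-04, 1.080e-04]  ψ = [2, 0, 2, 0]  (obs o_3=3)
t=4: δ = [3.240e-05, 5.400e-05, 8.100e-06, 4.320e-06]  ψ = [2, 0, 2, 0]  (obs o_4=1)
backtrack: best end state = 1; path = [0, 1, 2, 0, 1]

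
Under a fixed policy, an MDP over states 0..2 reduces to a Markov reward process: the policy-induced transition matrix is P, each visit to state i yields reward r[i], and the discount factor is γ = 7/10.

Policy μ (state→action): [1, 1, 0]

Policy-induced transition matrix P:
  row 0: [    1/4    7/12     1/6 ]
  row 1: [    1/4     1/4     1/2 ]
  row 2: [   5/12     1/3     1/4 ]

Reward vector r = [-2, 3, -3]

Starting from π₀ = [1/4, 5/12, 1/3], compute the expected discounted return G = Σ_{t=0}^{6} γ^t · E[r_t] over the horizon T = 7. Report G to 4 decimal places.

t=0: π = [0.2500, 0.4167, 0.3333], E[r] = -0.2500, γ^t·E[r] = -0.250000, running G = -0.250000
t=1: π = [0.3056, 0.3611, 0.3333], E[r] = -0.5278, γ^t·E[r] = -0.369444, running G = -0.619444
t=2: π = [0.3056, 0.3796, 0.3148], E[r] = -0.4167, γ^t·E[r] = -0.204167, running G = -0.823611
t=3: π = [0.3025, 0.3781, 0.3194], E[r] = -0.4290, γ^t·E[r] = -0.147151, running G = -0.970762
t=4: π = [0.3032, 0.3774, 0.3193], E[r] = -0.4321, γ^t·E[r] = -0.103747, running G = -1.074509
t=5: π = [0.3032, 0.3777, 0.3191], E[r] = -0.4306, γ^t·E[r] = -0.072378, running G = -1.146887
t=6: π = [0.3032, 0.3777, 0.3192], E[r] = -0.4308, γ^t·E[r] = -0.050687, running G = -1.197574

G = -1.1976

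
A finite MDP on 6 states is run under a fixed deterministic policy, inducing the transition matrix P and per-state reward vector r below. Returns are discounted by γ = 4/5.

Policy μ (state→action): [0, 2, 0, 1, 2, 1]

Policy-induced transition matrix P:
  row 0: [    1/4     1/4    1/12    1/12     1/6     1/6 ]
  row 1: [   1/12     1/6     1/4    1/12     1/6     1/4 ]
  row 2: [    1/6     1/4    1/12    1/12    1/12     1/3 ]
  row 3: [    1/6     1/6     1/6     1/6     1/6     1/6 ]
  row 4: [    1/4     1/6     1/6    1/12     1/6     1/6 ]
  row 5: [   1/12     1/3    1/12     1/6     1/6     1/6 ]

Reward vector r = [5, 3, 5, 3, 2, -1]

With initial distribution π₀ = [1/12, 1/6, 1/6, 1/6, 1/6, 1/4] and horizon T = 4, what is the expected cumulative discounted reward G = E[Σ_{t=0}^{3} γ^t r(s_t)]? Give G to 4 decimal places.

t=0: π = [0.0833, 0.1667, 0.1667, 0.1667, 0.1667, 0.2500], E[r] = 2.3333, γ^t·E[r] = 2.333333, running G = 2.333333
t=1: π = [0.1528, 0.2292, 0.1389, 0.1181, 0.1528, 0.2083], E[r] = 2.5972, γ^t·E[r] = 2.077778, running G = 4.411111
t=2: π = [0.1557, 0.2257, 0.1441, 0.1105, 0.1551, 0.2089], E[r] = 2.6088, γ^t·E[r] = 1.669630, running G = 6.080741
t=3: π = [0.1563, 0.2265, 0.1431, 0.1100, 0.1547, 0.2095], E[r] = 2.6062, γ^t·E[r] = 1.334395, running G = 7.415136

G = 7.4151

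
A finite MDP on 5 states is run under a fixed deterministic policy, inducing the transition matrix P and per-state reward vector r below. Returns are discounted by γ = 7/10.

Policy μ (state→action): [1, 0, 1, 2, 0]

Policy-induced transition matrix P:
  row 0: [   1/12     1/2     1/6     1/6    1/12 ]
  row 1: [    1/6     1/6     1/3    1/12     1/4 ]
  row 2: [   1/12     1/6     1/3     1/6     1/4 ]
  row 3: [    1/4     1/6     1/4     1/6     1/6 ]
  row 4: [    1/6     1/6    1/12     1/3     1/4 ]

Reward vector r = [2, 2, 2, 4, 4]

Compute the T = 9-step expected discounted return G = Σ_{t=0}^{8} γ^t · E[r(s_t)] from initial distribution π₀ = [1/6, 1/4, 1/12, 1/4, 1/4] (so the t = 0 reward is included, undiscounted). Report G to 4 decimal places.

t=0: π = [0.1667, 0.2500, 0.0833, 0.2500, 0.2500], E[r] = 3.0000, γ^t·E[r] = 3.000000, running G = 3.000000
t=1: π = [0.1667, 0.2222, 0.2222, 0.1875, 0.2014], E[r] = 2.7778, γ^t·E[r] = 1.944444, running G = 4.944444
t=2: π = [0.1499, 0.2222, 0.2396, 0.1817, 0.2066], E[r] = 2.7766, γ^t·E[r] = 1.360544, running G = 6.304988
t=3: π = [0.1494, 0.2166, 0.2416, 0.1826, 0.2099], E[r] = 2.7849, γ^t·E[r] = 0.955226, running G = 7.260214
t=4: π = [0.1493, 0.2165, 0.2408, 0.1836, 0.2099], E[r] = 2.7870, γ^t·E[r] = 0.669152, running G = 7.929366
t=5: π = [0.1495, 0.2164, 0.2407, 0.1836, 0.2098], E[r] = 2.7869, γ^t·E[r] = 0.468387, running G = 8.397753
t=6: π = [0.1495, 0.2165, 0.2407, 0.1836, 0.2098], E[r] = 2.7868, γ^t·E[r] = 0.327862, running G = 8.725615
t=7: π = [0.1495, 0.2165, 0.2407, 0.1836, 0.2098], E[r] = 2.7868, γ^t·E[r] = 0.229502, running G = 8.955117
t=8: π = [0.1495, 0.2165, 0.2407, 0.1836, 0.2098], E[r] = 2.7868, γ^t·E[r] = 0.160651, running G = 9.115768

G = 9.1158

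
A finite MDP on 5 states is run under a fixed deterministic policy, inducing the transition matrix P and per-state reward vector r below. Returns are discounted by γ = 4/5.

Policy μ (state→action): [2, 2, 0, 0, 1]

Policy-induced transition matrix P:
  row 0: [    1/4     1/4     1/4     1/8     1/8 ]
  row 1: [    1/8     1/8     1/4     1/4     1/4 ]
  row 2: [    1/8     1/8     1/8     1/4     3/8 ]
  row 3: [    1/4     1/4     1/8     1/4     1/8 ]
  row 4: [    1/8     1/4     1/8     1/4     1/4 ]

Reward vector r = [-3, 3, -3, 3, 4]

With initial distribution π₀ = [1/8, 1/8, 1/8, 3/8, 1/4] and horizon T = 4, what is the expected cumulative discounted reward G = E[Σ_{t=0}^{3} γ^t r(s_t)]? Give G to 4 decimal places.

G = 3.9436

t=0: π = [0.1250, 0.1250, 0.1250, 0.3750, 0.2500], E[r] = 1.7500, γ^t·E[r] = 1.750000, running G = 1.750000
t=1: π = [0.1875, 0.2188, 0.1563, 0.2344, 0.2031], E[r] = 1.1406, γ^t·E[r] = 0.912500, running G = 2.662500
t=2: π = [0.1777, 0.2031, 0.1758, 0.2266, 0.2168], E[r] = 1.0957, γ^t·E[r] = 0.701250, running G = 3.363750
t=3: π = [0.1755, 0.2026, 0.1726, 0.2278, 0.2214], E[r] = 1.1326, γ^t·E[r] = 0.579875, running G = 3.943625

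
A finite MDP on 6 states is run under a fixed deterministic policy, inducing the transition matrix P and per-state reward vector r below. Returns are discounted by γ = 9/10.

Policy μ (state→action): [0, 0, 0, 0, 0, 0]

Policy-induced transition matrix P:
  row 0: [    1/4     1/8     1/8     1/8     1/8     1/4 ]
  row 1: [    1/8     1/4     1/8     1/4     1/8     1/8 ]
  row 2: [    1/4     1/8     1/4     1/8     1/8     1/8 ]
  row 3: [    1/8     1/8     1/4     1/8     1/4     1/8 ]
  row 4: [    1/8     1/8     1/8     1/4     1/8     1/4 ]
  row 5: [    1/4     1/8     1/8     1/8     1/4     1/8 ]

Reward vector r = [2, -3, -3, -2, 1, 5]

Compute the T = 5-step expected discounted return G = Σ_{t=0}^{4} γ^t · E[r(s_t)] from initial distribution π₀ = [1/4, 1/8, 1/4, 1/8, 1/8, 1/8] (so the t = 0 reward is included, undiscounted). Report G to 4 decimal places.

t=0: π = [0.2500, 0.1250, 0.2500, 0.1250, 0.1250, 0.1250], E[r] = -0.1250, γ^t·E[r] = -0.125000, running G = -0.125000
t=1: π = [0.2031, 0.1406, 0.1719, 0.1563, 0.1563, 0.1719], E[r] = 0.1719, γ^t·E[r] = 0.154688, running G = 0.029688
t=2: π = [0.1934, 0.1426, 0.1660, 0.1621, 0.1660, 0.1699], E[r] = 0.1523, γ^t·E[r] = 0.123398, running G = 0.153086
t=3: π = [0.1912, 0.1428, 0.1660, 0.1636, 0.1665, 0.1699], E[r] = 0.1448, γ^t·E[r] = 0.105541, running G = 0.258627
t=4: π = [0.1909, 0.1429, 0.1662, 0.1637, 0.1667, 0.1697], E[r] = 0.1425, γ^t·E[r] = 0.093505, running G = 0.352133

G = 0.3521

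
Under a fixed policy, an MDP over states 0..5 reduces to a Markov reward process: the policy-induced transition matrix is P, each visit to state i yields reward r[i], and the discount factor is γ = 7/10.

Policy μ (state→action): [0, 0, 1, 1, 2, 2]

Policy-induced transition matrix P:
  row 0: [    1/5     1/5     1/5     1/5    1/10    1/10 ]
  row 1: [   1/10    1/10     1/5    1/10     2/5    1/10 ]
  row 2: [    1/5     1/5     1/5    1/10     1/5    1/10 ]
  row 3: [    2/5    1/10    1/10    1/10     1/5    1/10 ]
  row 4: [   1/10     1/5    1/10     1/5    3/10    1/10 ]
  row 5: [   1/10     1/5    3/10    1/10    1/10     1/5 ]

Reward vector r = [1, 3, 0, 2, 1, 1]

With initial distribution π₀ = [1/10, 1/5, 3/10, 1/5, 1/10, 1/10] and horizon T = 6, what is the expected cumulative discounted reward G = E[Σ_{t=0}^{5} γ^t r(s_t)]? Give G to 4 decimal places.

G = 3.8036

t=0: π = [0.1000, 0.2000, 0.3000, 0.2000, 0.1000, 0.1000], E[r] = 1.3000, γ^t·E[r] = 1.300000, running G = 1.300000
t=1: π = [0.2000, 0.1600, 0.1800, 0.1200, 0.2300, 0.1100], E[r] = 1.2600, γ^t·E[r] = 0.882000, running G = 2.182000
t=2: π = [0.1740, 0.1720, 0.1760, 0.1430, 0.2240, 0.1110], E[r] = 1.3110, γ^t·E[r] = 0.642390, running G = 2.824390
t=3: π = [0.1779, 0.1685, 0.1744, 0.1398, 0.2283, 0.1111], E[r] = 1.3024, γ^t·E[r] = 0.446723, running G = 3.271113
t=4: π = [0.1772, 0.1692, 0.1743, 0.1406, 0.2276, 0.1111], E[r] = 1.3047, γ^t·E[r] = 0.313249, running G = 3.584362
t=5: π = [0.1773, 0.1690, 0.1743, 0.1405, 0.2278, 0.1111], E[r] = 1.3042, γ^t·E[r] = 0.219203, running G = 3.803565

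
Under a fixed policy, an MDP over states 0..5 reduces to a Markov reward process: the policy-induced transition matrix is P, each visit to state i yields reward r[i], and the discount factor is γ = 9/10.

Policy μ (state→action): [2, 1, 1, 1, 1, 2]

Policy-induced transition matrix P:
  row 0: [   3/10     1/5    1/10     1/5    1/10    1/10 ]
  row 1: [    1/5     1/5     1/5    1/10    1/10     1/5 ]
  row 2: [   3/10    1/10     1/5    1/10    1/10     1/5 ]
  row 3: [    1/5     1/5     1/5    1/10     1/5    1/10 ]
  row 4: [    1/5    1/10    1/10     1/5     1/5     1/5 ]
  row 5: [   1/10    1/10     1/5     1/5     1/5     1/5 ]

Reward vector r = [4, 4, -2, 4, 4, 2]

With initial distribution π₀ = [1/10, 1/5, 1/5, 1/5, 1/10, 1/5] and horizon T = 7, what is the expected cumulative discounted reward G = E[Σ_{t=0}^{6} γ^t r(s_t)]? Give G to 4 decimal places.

t=0: π = [0.1000, 0.2000, 0.2000, 0.2000, 0.1000, 0.2000], E[r] = 2.4000, γ^t·E[r] = 2.400000, running G = 2.400000
t=1: π = [0.2100, 0.1500, 0.1800, 0.1400, 0.1500, 0.1700], E[r] = 2.5800, γ^t·E[r] = 2.322000, running G = 4.722000
t=2: π = [0.2220, 0.1500, 0.1640, 0.1530, 0.1460, 0.1650], E[r] = 2.6860, γ^t·E[r] = 2.175660, running G = 6.897660
t=3: π = [0.2221, 0.1525, 0.1632, 0.1533, 0.1464, 0.1625], E[r] = 2.6958, γ^t·E[r] = 1.965238, running G = 8.862898
t=4: π = [0.2223, 0.1528, 0.1632, 0.1531, 0.1462, 0.1625], E[r] = 2.6962, γ^t·E[r] = 1.768964, running G = 10.631862
t=5: π = [0.2223, 0.1528, 0.1632, 0.1531, 0.1462, 0.1625], E[r] = 2.6962, γ^t·E[r] = 1.592065, running G = 12.223927
t=6: π = [0.2223, 0.1528, 0.1632, 0.1531, 0.1462, 0.1625], E[r] = 2.6962, γ^t·E[r] = 1.432852, running G = 13.656779

G = 13.6568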